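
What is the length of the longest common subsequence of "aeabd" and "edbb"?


LCS of "aeabd" and "edbb"
DP table:
           e    d    b    b
      0    0    0    0    0
  a   0    0    0    0    0
  e   0    1    1    1    1
  a   0    1    1    1    1
  b   0    1    1    2    2
  d   0    1    2    2    2
LCS length = dp[5][4] = 2

2


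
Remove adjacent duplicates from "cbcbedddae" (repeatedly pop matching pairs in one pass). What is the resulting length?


Input: cbcbedddae
Stack-based adjacent duplicate removal:
  Read 'c': push. Stack: c
  Read 'b': push. Stack: cb
  Read 'c': push. Stack: cbc
  Read 'b': push. Stack: cbcb
  Read 'e': push. Stack: cbcbe
  Read 'd': push. Stack: cbcbed
  Read 'd': matches stack top 'd' => pop. Stack: cbcbe
  Read 'd': push. Stack: cbcbed
  Read 'a': push. Stack: cbcbeda
  Read 'e': push. Stack: cbcbedae
Final stack: "cbcbedae" (length 8)

8


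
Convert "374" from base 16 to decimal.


Input: "374" in base 16
Positional expansion:
  Digit '3' (value 3) x 16^2 = 768
  Digit '7' (value 7) x 16^1 = 112
  Digit '4' (value 4) x 16^0 = 4
Sum = 884

884


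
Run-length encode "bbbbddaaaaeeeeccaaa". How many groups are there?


Input: bbbbddaaaaeeeeccaaa
Scanning for consecutive runs:
  Group 1: 'b' x 4 (positions 0-3)
  Group 2: 'd' x 2 (positions 4-5)
  Group 3: 'a' x 4 (positions 6-9)
  Group 4: 'e' x 4 (positions 10-13)
  Group 5: 'c' x 2 (positions 14-15)
  Group 6: 'a' x 3 (positions 16-18)
Total groups: 6

6


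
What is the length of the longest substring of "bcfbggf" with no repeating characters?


Input: "bcfbggf"
Sliding window (track last position of each char):
  Position 0 ('b'): window [0,0] length 1 -- new best
  Position 1 ('c'): window [0,1] length 2 -- new best
  Position 2 ('f'): window [0,2] length 3 -- new best
  Position 3 ('b'): repeat (last at 0), move window start to 1
  Position 3 ('b'): window [1,3] length 3
  Position 4 ('g'): window [1,4] length 4 -- new best
  Position 5 ('g'): repeat (last at 4), move window start to 5
  Position 5 ('g'): window [5,5] length 1
  Position 6 ('f'): window [5,6] length 2
Longest substring with no repeats: "cfbg" with length 4

4


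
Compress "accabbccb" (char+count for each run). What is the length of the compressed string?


Input: accabbccb
Runs:
  'a' x 1 => "a1"
  'c' x 2 => "c2"
  'a' x 1 => "a1"
  'b' x 2 => "b2"
  'c' x 2 => "c2"
  'b' x 1 => "b1"
Compressed: "a1c2a1b2c2b1"
Compressed length: 12

12


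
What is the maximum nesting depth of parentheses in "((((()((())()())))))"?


Input: "((((()((())()())))))"
Tracking depth:
  Position 0 '(': depth becomes 1
  Position 1 '(': depth becomes 2
  Position 2 '(': depth becomes 3
  Position 3 '(': depth becomes 4
  Position 4 '(': depth becomes 5
  Position 5 ')': depth becomes 4
  Position 6 '(': depth becomes 5
  Position 7 '(': depth becomes 6
  Position 8 '(': depth becomes 7
  Position 9 ')': depth becomes 6
  Position 10 ')': depth becomes 5
  Position 11 '(': depth becomes 6
  Position 12 ')': depth becomes 5
  Position 13 '(': depth becomes 6
  Position 14 ')': depth becomes 5
  Position 15 ')': depth becomes 4
  Position 16 ')': depth becomes 3
  Position 17 ')': depth becomes 2
  Position 18 ')': depth becomes 1
  Position 19 ')': depth becomes 0
Maximum depth reached: 7

7


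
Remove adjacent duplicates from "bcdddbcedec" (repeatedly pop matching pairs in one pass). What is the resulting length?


Input: bcdddbcedec
Stack-based adjacent duplicate removal:
  Read 'b': push. Stack: b
  Read 'c': push. Stack: bc
  Read 'd': push. Stack: bcd
  Read 'd': matches stack top 'd' => pop. Stack: bc
  Read 'd': push. Stack: bcd
  Read 'b': push. Stack: bcdb
  Read 'c': push. Stack: bcdbc
  Read 'e': push. Stack: bcdbce
  Read 'd': push. Stack: bcdbced
  Read 'e': push. Stack: bcdbcede
  Read 'c': push. Stack: bcdbcedec
Final stack: "bcdbcedec" (length 9)

9


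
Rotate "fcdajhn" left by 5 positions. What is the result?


Input: "fcdajhn", rotate left by 5
First 5 characters: "fcdaj"
Remaining characters: "hn"
Concatenate remaining + first: "hn" + "fcdaj" = "hnfcdaj"

hnfcdaj


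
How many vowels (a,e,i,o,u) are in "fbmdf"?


Input: fbmdf
Checking each character:
  'f' at position 0: consonant
  'b' at position 1: consonant
  'm' at position 2: consonant
  'd' at position 3: consonant
  'f' at position 4: consonant
Total vowels: 0

0


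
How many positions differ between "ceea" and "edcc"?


Comparing "ceea" and "edcc" position by position:
  Position 0: 'c' vs 'e' => DIFFER
  Position 1: 'e' vs 'd' => DIFFER
  Position 2: 'e' vs 'c' => DIFFER
  Position 3: 'a' vs 'c' => DIFFER
Positions that differ: 4

4


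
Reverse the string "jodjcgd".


Input: jodjcgd
Reading characters right to left:
  Position 6: 'd'
  Position 5: 'g'
  Position 4: 'c'
  Position 3: 'j'
  Position 2: 'd'
  Position 1: 'o'
  Position 0: 'j'
Reversed: dgcjdoj

dgcjdoj


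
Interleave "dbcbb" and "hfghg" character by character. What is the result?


Interleaving "dbcbb" and "hfghg":
  Position 0: 'd' from first, 'h' from second => "dh"
  Position 1: 'b' from first, 'f' from second => "bf"
  Position 2: 'c' from first, 'g' from second => "cg"
  Position 3: 'b' from first, 'h' from second => "bh"
  Position 4: 'b' from first, 'g' from second => "bg"
Result: dhbfcgbhbg

dhbfcgbhbg


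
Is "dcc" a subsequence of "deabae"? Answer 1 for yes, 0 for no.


Check if "dcc" is a subsequence of "deabae"
Greedy scan:
  Position 0 ('d'): matches sub[0] = 'd'
  Position 1 ('e'): no match needed
  Position 2 ('a'): no match needed
  Position 3 ('b'): no match needed
  Position 4 ('a'): no match needed
  Position 5 ('e'): no match needed
Only matched 1/3 characters => not a subsequence

0


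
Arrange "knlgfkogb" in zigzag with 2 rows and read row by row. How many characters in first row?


Zigzag "knlgfkogb" into 2 rows:
Placing characters:
  'k' => row 0
  'n' => row 1
  'l' => row 0
  'g' => row 1
  'f' => row 0
  'k' => row 1
  'o' => row 0
  'g' => row 1
  'b' => row 0
Rows:
  Row 0: "klfob"
  Row 1: "ngkg"
First row length: 5

5


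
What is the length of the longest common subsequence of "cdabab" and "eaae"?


LCS of "cdabab" and "eaae"
DP table:
           e    a    a    e
      0    0    0    0    0
  c   0    0    0    0    0
  d   0    0    0    0    0
  a   0    0    1    1    1
  b   0    0    1    1    1
  a   0    0    1    2    2
  b   0    0    1    2    2
LCS length = dp[6][4] = 2

2


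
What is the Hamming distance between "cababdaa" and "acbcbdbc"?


Comparing "cababdaa" and "acbcbdbc" position by position:
  Position 0: 'c' vs 'a' => differ
  Position 1: 'a' vs 'c' => differ
  Position 2: 'b' vs 'b' => same
  Position 3: 'a' vs 'c' => differ
  Position 4: 'b' vs 'b' => same
  Position 5: 'd' vs 'd' => same
  Position 6: 'a' vs 'b' => differ
  Position 7: 'a' vs 'c' => differ
Total differences (Hamming distance): 5

5


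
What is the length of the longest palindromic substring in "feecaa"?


Input: "feecaa"
Checking substrings for palindromes:
  [1:3] "ee" (len 2) => palindrome
  [4:6] "aa" (len 2) => palindrome
Longest palindromic substring: "ee" with length 2

2


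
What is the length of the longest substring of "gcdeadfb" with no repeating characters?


Input: "gcdeadfb"
Sliding window (track last position of each char):
  Position 0 ('g'): window [0,0] length 1 -- new best
  Position 1 ('c'): window [0,1] length 2 -- new best
  Position 2 ('d'): window [0,2] length 3 -- new best
  Position 3 ('e'): window [0,3] length 4 -- new best
  Position 4 ('a'): window [0,4] length 5 -- new best
  Position 5 ('d'): repeat (last at 2), move window start to 3
  Position 5 ('d'): window [3,5] length 3
  Position 6 ('f'): window [3,6] length 4
  Position 7 ('b'): window [3,7] length 5
Longest substring with no repeats: "gcdea" with length 5

5


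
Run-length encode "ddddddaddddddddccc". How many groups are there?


Input: ddddddaddddddddccc
Scanning for consecutive runs:
  Group 1: 'd' x 6 (positions 0-5)
  Group 2: 'a' x 1 (positions 6-6)
  Group 3: 'd' x 8 (positions 7-14)
  Group 4: 'c' x 3 (positions 15-17)
Total groups: 4

4


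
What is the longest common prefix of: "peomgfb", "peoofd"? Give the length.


Words: peomgfb, peoofd
  Position 0: all 'p' => match
  Position 1: all 'e' => match
  Position 2: all 'o' => match
  Position 3: ('m', 'o') => mismatch, stop
LCP = "peo" (length 3)

3


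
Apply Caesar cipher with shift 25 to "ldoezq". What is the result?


Caesar cipher: shift "ldoezq" by 25
  'l' (pos 11) + 25 = pos 10 = 'k'
  'd' (pos 3) + 25 = pos 2 = 'c'
  'o' (pos 14) + 25 = pos 13 = 'n'
  'e' (pos 4) + 25 = pos 3 = 'd'
  'z' (pos 25) + 25 = pos 24 = 'y'
  'q' (pos 16) + 25 = pos 15 = 'p'
Result: kcndyp

kcndyp


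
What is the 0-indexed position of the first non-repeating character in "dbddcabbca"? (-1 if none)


Input: dbddcabbca
Character frequencies:
  'a': 2
  'b': 3
  'c': 2
  'd': 3
Scanning left to right for freq == 1:
  Position 0 ('d'): freq=3, skip
  Position 1 ('b'): freq=3, skip
  Position 2 ('d'): freq=3, skip
  Position 3 ('d'): freq=3, skip
  Position 4 ('c'): freq=2, skip
  Position 5 ('a'): freq=2, skip
  Position 6 ('b'): freq=3, skip
  Position 7 ('b'): freq=3, skip
  Position 8 ('c'): freq=2, skip
  Position 9 ('a'): freq=2, skip
  No unique character found => answer = -1

-1


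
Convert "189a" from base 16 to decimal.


Input: "189a" in base 16
Positional expansion:
  Digit '1' (value 1) x 16^3 = 4096
  Digit '8' (value 8) x 16^2 = 2048
  Digit '9' (value 9) x 16^1 = 144
  Digit 'a' (value 10) x 16^0 = 10
Sum = 6298

6298


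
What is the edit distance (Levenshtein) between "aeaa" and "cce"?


Computing edit distance: "aeaa" -> "cce"
DP table:
           c    c    e
      0    1    2    3
  a   1    1    2    3
  e   2    2    2    2
  a   3    3    3    3
  a   4    4    4    4
Edit distance = dp[4][3] = 4

4


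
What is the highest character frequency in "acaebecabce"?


Input: acaebecabce
Character counts:
  'a': 3
  'b': 2
  'c': 3
  'e': 3
Maximum frequency: 3

3


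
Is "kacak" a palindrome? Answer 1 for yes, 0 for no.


Input: kacak
Reversed: kacak
  Compare pos 0 ('k') with pos 4 ('k'): match
  Compare pos 1 ('a') with pos 3 ('a'): match
Result: palindrome

1


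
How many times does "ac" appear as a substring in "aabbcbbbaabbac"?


Searching for "ac" in "aabbcbbbaabbac"
Scanning each position:
  Position 0: "aa" => no
  Position 1: "ab" => no
  Position 2: "bb" => no
  Position 3: "bc" => no
  Position 4: "cb" => no
  Position 5: "bb" => no
  Position 6: "bb" => no
  Position 7: "ba" => no
  Position 8: "aa" => no
  Position 9: "ab" => no
  Position 10: "bb" => no
  Position 11: "ba" => no
  Position 12: "ac" => MATCH
Total occurrences: 1

1


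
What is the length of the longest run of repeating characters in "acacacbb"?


Input: "acacacbb"
Scanning for longest run:
  Position 1 ('c'): new char, reset run to 1
  Position 2 ('a'): new char, reset run to 1
  Position 3 ('c'): new char, reset run to 1
  Position 4 ('a'): new char, reset run to 1
  Position 5 ('c'): new char, reset run to 1
  Position 6 ('b'): new char, reset run to 1
  Position 7 ('b'): continues run of 'b', length=2
Longest run: 'b' with length 2

2


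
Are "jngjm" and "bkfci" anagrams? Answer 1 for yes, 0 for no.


Strings: "jngjm", "bkfci"
Sorted first:  gjjmn
Sorted second: bcfik
Differ at position 0: 'g' vs 'b' => not anagrams

0


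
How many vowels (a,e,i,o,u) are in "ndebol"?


Input: ndebol
Checking each character:
  'n' at position 0: consonant
  'd' at position 1: consonant
  'e' at position 2: vowel (running total: 1)
  'b' at position 3: consonant
  'o' at position 4: vowel (running total: 2)
  'l' at position 5: consonant
Total vowels: 2

2


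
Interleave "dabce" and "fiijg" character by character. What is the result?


Interleaving "dabce" and "fiijg":
  Position 0: 'd' from first, 'f' from second => "df"
  Position 1: 'a' from first, 'i' from second => "ai"
  Position 2: 'b' from first, 'i' from second => "bi"
  Position 3: 'c' from first, 'j' from second => "cj"
  Position 4: 'e' from first, 'g' from second => "eg"
Result: dfaibicjeg

dfaibicjeg


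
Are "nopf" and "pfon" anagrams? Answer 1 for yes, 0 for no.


Strings: "nopf", "pfon"
Sorted first:  fnop
Sorted second: fnop
Sorted forms match => anagrams

1


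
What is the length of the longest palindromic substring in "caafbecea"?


Input: "caafbecea"
Checking substrings for palindromes:
  [5:8] "ece" (len 3) => palindrome
  [1:3] "aa" (len 2) => palindrome
Longest palindromic substring: "ece" with length 3

3


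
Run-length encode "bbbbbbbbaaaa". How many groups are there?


Input: bbbbbbbbaaaa
Scanning for consecutive runs:
  Group 1: 'b' x 8 (positions 0-7)
  Group 2: 'a' x 4 (positions 8-11)
Total groups: 2

2


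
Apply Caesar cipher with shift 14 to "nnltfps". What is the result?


Caesar cipher: shift "nnltfps" by 14
  'n' (pos 13) + 14 = pos 1 = 'b'
  'n' (pos 13) + 14 = pos 1 = 'b'
  'l' (pos 11) + 14 = pos 25 = 'z'
  't' (pos 19) + 14 = pos 7 = 'h'
  'f' (pos 5) + 14 = pos 19 = 't'
  'p' (pos 15) + 14 = pos 3 = 'd'
  's' (pos 18) + 14 = pos 6 = 'g'
Result: bbzhtdg

bbzhtdg


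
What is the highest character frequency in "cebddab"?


Input: cebddab
Character counts:
  'a': 1
  'b': 2
  'c': 1
  'd': 2
  'e': 1
Maximum frequency: 2

2


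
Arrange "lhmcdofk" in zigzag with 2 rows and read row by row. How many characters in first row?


Zigzag "lhmcdofk" into 2 rows:
Placing characters:
  'l' => row 0
  'h' => row 1
  'm' => row 0
  'c' => row 1
  'd' => row 0
  'o' => row 1
  'f' => row 0
  'k' => row 1
Rows:
  Row 0: "lmdf"
  Row 1: "hcok"
First row length: 4

4


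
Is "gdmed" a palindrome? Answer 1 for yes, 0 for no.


Input: gdmed
Reversed: demdg
  Compare pos 0 ('g') with pos 4 ('d'): MISMATCH
  Compare pos 1 ('d') with pos 3 ('e'): MISMATCH
Result: not a palindrome

0


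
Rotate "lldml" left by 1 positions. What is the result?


Input: "lldml", rotate left by 1
First 1 characters: "l"
Remaining characters: "ldml"
Concatenate remaining + first: "ldml" + "l" = "ldmll"

ldmll


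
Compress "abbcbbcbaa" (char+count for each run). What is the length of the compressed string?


Input: abbcbbcbaa
Runs:
  'a' x 1 => "a1"
  'b' x 2 => "b2"
  'c' x 1 => "c1"
  'b' x 2 => "b2"
  'c' x 1 => "c1"
  'b' x 1 => "b1"
  'a' x 2 => "a2"
Compressed: "a1b2c1b2c1b1a2"
Compressed length: 14

14


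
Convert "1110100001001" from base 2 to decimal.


Input: "1110100001001" in base 2
Positional expansion:
  Digit '1' (value 1) x 2^12 = 4096
  Digit '1' (value 1) x 2^11 = 2048
  Digit '1' (value 1) x 2^10 = 1024
  Digit '0' (value 0) x 2^9 = 0
  Digit '1' (value 1) x 2^8 = 256
  Digit '0' (value 0) x 2^7 = 0
  Digit '0' (value 0) x 2^6 = 0
  Digit '0' (value 0) x 2^5 = 0
  Digit '0' (value 0) x 2^4 = 0
  Digit '1' (value 1) x 2^3 = 8
  Digit '0' (value 0) x 2^2 = 0
  Digit '0' (value 0) x 2^1 = 0
  Digit '1' (value 1) x 2^0 = 1
Sum = 7433

7433


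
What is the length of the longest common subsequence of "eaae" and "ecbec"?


LCS of "eaae" and "ecbec"
DP table:
           e    c    b    e    c
      0    0    0    0    0    0
  e   0    1    1    1    1    1
  a   0    1    1    1    1    1
  a   0    1    1    1    1    1
  e   0    1    1    1    2    2
LCS length = dp[4][5] = 2

2


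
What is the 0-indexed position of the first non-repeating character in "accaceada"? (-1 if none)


Input: accaceada
Character frequencies:
  'a': 4
  'c': 3
  'd': 1
  'e': 1
Scanning left to right for freq == 1:
  Position 0 ('a'): freq=4, skip
  Position 1 ('c'): freq=3, skip
  Position 2 ('c'): freq=3, skip
  Position 3 ('a'): freq=4, skip
  Position 4 ('c'): freq=3, skip
  Position 5 ('e'): unique! => answer = 5

5


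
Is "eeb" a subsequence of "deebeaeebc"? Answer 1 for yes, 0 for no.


Check if "eeb" is a subsequence of "deebeaeebc"
Greedy scan:
  Position 0 ('d'): no match needed
  Position 1 ('e'): matches sub[0] = 'e'
  Position 2 ('e'): matches sub[1] = 'e'
  Position 3 ('b'): matches sub[2] = 'b'
  Position 4 ('e'): no match needed
  Position 5 ('a'): no match needed
  Position 6 ('e'): no match needed
  Position 7 ('e'): no match needed
  Position 8 ('b'): no match needed
  Position 9 ('c'): no match needed
All 3 characters matched => is a subsequence

1


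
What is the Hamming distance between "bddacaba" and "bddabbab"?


Comparing "bddacaba" and "bddabbab" position by position:
  Position 0: 'b' vs 'b' => same
  Position 1: 'd' vs 'd' => same
  Position 2: 'd' vs 'd' => same
  Position 3: 'a' vs 'a' => same
  Position 4: 'c' vs 'b' => differ
  Position 5: 'a' vs 'b' => differ
  Position 6: 'b' vs 'a' => differ
  Position 7: 'a' vs 'b' => differ
Total differences (Hamming distance): 4

4


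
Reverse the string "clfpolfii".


Input: clfpolfii
Reading characters right to left:
  Position 8: 'i'
  Position 7: 'i'
  Position 6: 'f'
  Position 5: 'l'
  Position 4: 'o'
  Position 3: 'p'
  Position 2: 'f'
  Position 1: 'l'
  Position 0: 'c'
Reversed: iiflopflc

iiflopflc


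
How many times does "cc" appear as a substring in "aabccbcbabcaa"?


Searching for "cc" in "aabccbcbabcaa"
Scanning each position:
  Position 0: "aa" => no
  Position 1: "ab" => no
  Position 2: "bc" => no
  Position 3: "cc" => MATCH
  Position 4: "cb" => no
  Position 5: "bc" => no
  Position 6: "cb" => no
  Position 7: "ba" => no
  Position 8: "ab" => no
  Position 9: "bc" => no
  Position 10: "ca" => no
  Position 11: "aa" => no
Total occurrences: 1

1


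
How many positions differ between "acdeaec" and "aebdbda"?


Comparing "acdeaec" and "aebdbda" position by position:
  Position 0: 'a' vs 'a' => same
  Position 1: 'c' vs 'e' => DIFFER
  Position 2: 'd' vs 'b' => DIFFER
  Position 3: 'e' vs 'd' => DIFFER
  Position 4: 'a' vs 'b' => DIFFER
  Position 5: 'e' vs 'd' => DIFFER
  Position 6: 'c' vs 'a' => DIFFER
Positions that differ: 6

6


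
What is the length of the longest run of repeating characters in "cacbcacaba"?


Input: "cacbcacaba"
Scanning for longest run:
  Position 1 ('a'): new char, reset run to 1
  Position 2 ('c'): new char, reset run to 1
  Position 3 ('b'): new char, reset run to 1
  Position 4 ('c'): new char, reset run to 1
  Position 5 ('a'): new char, reset run to 1
  Position 6 ('c'): new char, reset run to 1
  Position 7 ('a'): new char, reset run to 1
  Position 8 ('b'): new char, reset run to 1
  Position 9 ('a'): new char, reset run to 1
Longest run: 'c' with length 1

1


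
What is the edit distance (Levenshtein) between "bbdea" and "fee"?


Computing edit distance: "bbdea" -> "fee"
DP table:
           f    e    e
      0    1    2    3
  b   1    1    2    3
  b   2    2    2    3
  d   3    3    3    3
  e   4    4    3    3
  a   5    5    4    4
Edit distance = dp[5][3] = 4

4


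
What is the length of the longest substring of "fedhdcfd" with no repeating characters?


Input: "fedhdcfd"
Sliding window (track last position of each char):
  Position 0 ('f'): window [0,0] length 1 -- new best
  Position 1 ('e'): window [0,1] length 2 -- new best
  Position 2 ('d'): window [0,2] length 3 -- new best
  Position 3 ('h'): window [0,3] length 4 -- new best
  Position 4 ('d'): repeat (last at 2), move window start to 3
  Position 4 ('d'): window [3,4] length 2
  Position 5 ('c'): window [3,5] length 3
  Position 6 ('f'): window [3,6] length 4
  Position 7 ('d'): repeat (last at 4), move window start to 5
  Position 7 ('d'): window [5,7] length 3
Longest substring with no repeats: "fedh" with length 4

4


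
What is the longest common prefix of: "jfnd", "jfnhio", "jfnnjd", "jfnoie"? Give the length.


Words: jfnd, jfnhio, jfnnjd, jfnoie
  Position 0: all 'j' => match
  Position 1: all 'f' => match
  Position 2: all 'n' => match
  Position 3: ('d', 'h', 'n', 'o') => mismatch, stop
LCP = "jfn" (length 3)

3


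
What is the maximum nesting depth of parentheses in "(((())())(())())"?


Input: "(((())())(())())"
Tracking depth:
  Position 0 '(': depth becomes 1
  Position 1 '(': depth becomes 2
  Position 2 '(': depth becomes 3
  Position 3 '(': depth becomes 4
  Position 4 ')': depth becomes 3
  Position 5 ')': depth becomes 2
  Position 6 '(': depth becomes 3
  Position 7 ')': depth becomes 2
  Position 8 ')': depth becomes 1
  Position 9 '(': depth becomes 2
  Position 10 '(': depth becomes 3
  Position 11 ')': depth becomes 2
  Position 12 ')': depth becomes 1
  Position 13 '(': depth becomes 2
  Position 14 ')': depth becomes 1
  Position 15 ')': depth becomes 0
Maximum depth reached: 4

4


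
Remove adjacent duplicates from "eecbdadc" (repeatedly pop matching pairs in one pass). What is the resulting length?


Input: eecbdadc
Stack-based adjacent duplicate removal:
  Read 'e': push. Stack: e
  Read 'e': matches stack top 'e' => pop. Stack: (empty)
  Read 'c': push. Stack: c
  Read 'b': push. Stack: cb
  Read 'd': push. Stack: cbd
  Read 'a': push. Stack: cbda
  Read 'd': push. Stack: cbdad
  Read 'c': push. Stack: cbdadc
Final stack: "cbdadc" (length 6)

6


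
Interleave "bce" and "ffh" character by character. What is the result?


Interleaving "bce" and "ffh":
  Position 0: 'b' from first, 'f' from second => "bf"
  Position 1: 'c' from first, 'f' from second => "cf"
  Position 2: 'e' from first, 'h' from second => "eh"
Result: bfcfeh

bfcfeh


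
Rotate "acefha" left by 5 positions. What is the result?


Input: "acefha", rotate left by 5
First 5 characters: "acefh"
Remaining characters: "a"
Concatenate remaining + first: "a" + "acefh" = "aacefh"

aacefh


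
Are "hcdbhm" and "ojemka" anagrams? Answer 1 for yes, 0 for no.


Strings: "hcdbhm", "ojemka"
Sorted first:  bcdhhm
Sorted second: aejkmo
Differ at position 0: 'b' vs 'a' => not anagrams

0


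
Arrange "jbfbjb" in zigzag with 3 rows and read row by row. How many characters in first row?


Zigzag "jbfbjb" into 3 rows:
Placing characters:
  'j' => row 0
  'b' => row 1
  'f' => row 2
  'b' => row 1
  'j' => row 0
  'b' => row 1
Rows:
  Row 0: "jj"
  Row 1: "bbb"
  Row 2: "f"
First row length: 2

2


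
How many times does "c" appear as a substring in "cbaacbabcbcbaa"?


Searching for "c" in "cbaacbabcbcbaa"
Scanning each position:
  Position 0: "c" => MATCH
  Position 1: "b" => no
  Position 2: "a" => no
  Position 3: "a" => no
  Position 4: "c" => MATCH
  Position 5: "b" => no
  Position 6: "a" => no
  Position 7: "b" => no
  Position 8: "c" => MATCH
  Position 9: "b" => no
  Position 10: "c" => MATCH
  Position 11: "b" => no
  Position 12: "a" => no
  Position 13: "a" => no
Total occurrences: 4

4


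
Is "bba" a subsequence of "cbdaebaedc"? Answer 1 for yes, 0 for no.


Check if "bba" is a subsequence of "cbdaebaedc"
Greedy scan:
  Position 0 ('c'): no match needed
  Position 1 ('b'): matches sub[0] = 'b'
  Position 2 ('d'): no match needed
  Position 3 ('a'): no match needed
  Position 4 ('e'): no match needed
  Position 5 ('b'): matches sub[1] = 'b'
  Position 6 ('a'): matches sub[2] = 'a'
  Position 7 ('e'): no match needed
  Position 8 ('d'): no match needed
  Position 9 ('c'): no match needed
All 3 characters matched => is a subsequence

1


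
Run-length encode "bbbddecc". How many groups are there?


Input: bbbddecc
Scanning for consecutive runs:
  Group 1: 'b' x 3 (positions 0-2)
  Group 2: 'd' x 2 (positions 3-4)
  Group 3: 'e' x 1 (positions 5-5)
  Group 4: 'c' x 2 (positions 6-7)
Total groups: 4

4


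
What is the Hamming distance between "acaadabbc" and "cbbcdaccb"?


Comparing "acaadabbc" and "cbbcdaccb" position by position:
  Position 0: 'a' vs 'c' => differ
  Position 1: 'c' vs 'b' => differ
  Position 2: 'a' vs 'b' => differ
  Position 3: 'a' vs 'c' => differ
  Position 4: 'd' vs 'd' => same
  Position 5: 'a' vs 'a' => same
  Position 6: 'b' vs 'c' => differ
  Position 7: 'b' vs 'c' => differ
  Position 8: 'c' vs 'b' => differ
Total differences (Hamming distance): 7

7


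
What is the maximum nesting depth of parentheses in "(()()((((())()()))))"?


Input: "(()()((((())()()))))"
Tracking depth:
  Position 0 '(': depth becomes 1
  Position 1 '(': depth becomes 2
  Position 2 ')': depth becomes 1
  Position 3 '(': depth becomes 2
  Position 4 ')': depth becomes 1
  Position 5 '(': depth becomes 2
  Position 6 '(': depth becomes 3
  Position 7 '(': depth becomes 4
  Position 8 '(': depth becomes 5
  Position 9 '(': depth becomes 6
  Position 10 ')': depth becomes 5
  Position 11 ')': depth becomes 4
  Position 12 '(': depth becomes 5
  Position 13 ')': depth becomes 4
  Position 14 '(': depth becomes 5
  Position 15 ')': depth becomes 4
  Position 16 ')': depth becomes 3
  Position 17 ')': depth becomes 2
  Position 18 ')': depth becomes 1
  Position 19 ')': depth becomes 0
Maximum depth reached: 6

6


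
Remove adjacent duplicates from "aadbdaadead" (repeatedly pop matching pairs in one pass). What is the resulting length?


Input: aadbdaadead
Stack-based adjacent duplicate removal:
  Read 'a': push. Stack: a
  Read 'a': matches stack top 'a' => pop. Stack: (empty)
  Read 'd': push. Stack: d
  Read 'b': push. Stack: db
  Read 'd': push. Stack: dbd
  Read 'a': push. Stack: dbda
  Read 'a': matches stack top 'a' => pop. Stack: dbd
  Read 'd': matches stack top 'd' => pop. Stack: db
  Read 'e': push. Stack: dbe
  Read 'a': push. Stack: dbea
  Read 'd': push. Stack: dbead
Final stack: "dbead" (length 5)

5


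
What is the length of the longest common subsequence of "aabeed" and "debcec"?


LCS of "aabeed" and "debcec"
DP table:
           d    e    b    c    e    c
      0    0    0    0    0    0    0
  a   0    0    0    0    0    0    0
  a   0    0    0    0    0    0    0
  b   0    0    0    1    1    1    1
  e   0    0    1    1    1    2    2
  e   0    0    1    1    1    2    2
  d   0    1    1    1    1    2    2
LCS length = dp[6][6] = 2

2


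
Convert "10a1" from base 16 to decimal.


Input: "10a1" in base 16
Positional expansion:
  Digit '1' (value 1) x 16^3 = 4096
  Digit '0' (value 0) x 16^2 = 0
  Digit 'a' (value 10) x 16^1 = 160
  Digit '1' (value 1) x 16^0 = 1
Sum = 4257

4257


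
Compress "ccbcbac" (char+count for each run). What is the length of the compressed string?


Input: ccbcbac
Runs:
  'c' x 2 => "c2"
  'b' x 1 => "b1"
  'c' x 1 => "c1"
  'b' x 1 => "b1"
  'a' x 1 => "a1"
  'c' x 1 => "c1"
Compressed: "c2b1c1b1a1c1"
Compressed length: 12

12


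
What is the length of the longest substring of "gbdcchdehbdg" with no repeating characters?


Input: "gbdcchdehbdg"
Sliding window (track last position of each char):
  Position 0 ('g'): window [0,0] length 1 -- new best
  Position 1 ('b'): window [0,1] length 2 -- new best
  Position 2 ('d'): window [0,2] length 3 -- new best
  Position 3 ('c'): window [0,3] length 4 -- new best
  Position 4 ('c'): repeat (last at 3), move window start to 4
  Position 4 ('c'): window [4,4] length 1
  Position 5 ('h'): window [4,5] length 2
  Position 6 ('d'): window [4,6] length 3
  Position 7 ('e'): window [4,7] length 4
  Position 8 ('h'): repeat (last at 5), move window start to 6
  Position 8 ('h'): window [6,8] length 3
  Position 9 ('b'): window [6,9] length 4
  Position 10 ('d'): repeat (last at 6), move window start to 7
  Position 10 ('d'): window [7,10] length 4
  Position 11 ('g'): window [7,11] length 5 -- new best
Longest substring with no repeats: "ehbdg" with length 5

5


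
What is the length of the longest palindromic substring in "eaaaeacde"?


Input: "eaaaeacde"
Checking substrings for palindromes:
  [0:5] "eaaae" (len 5) => palindrome
  [1:4] "aaa" (len 3) => palindrome
  [3:6] "aea" (len 3) => palindrome
  [1:3] "aa" (len 2) => palindrome
  [2:4] "aa" (len 2) => palindrome
Longest palindromic substring: "eaaae" with length 5

5


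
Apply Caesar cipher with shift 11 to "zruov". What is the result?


Caesar cipher: shift "zruov" by 11
  'z' (pos 25) + 11 = pos 10 = 'k'
  'r' (pos 17) + 11 = pos 2 = 'c'
  'u' (pos 20) + 11 = pos 5 = 'f'
  'o' (pos 14) + 11 = pos 25 = 'z'
  'v' (pos 21) + 11 = pos 6 = 'g'
Result: kcfzg

kcfzg


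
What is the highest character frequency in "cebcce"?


Input: cebcce
Character counts:
  'b': 1
  'c': 3
  'e': 2
Maximum frequency: 3

3


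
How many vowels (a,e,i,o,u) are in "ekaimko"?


Input: ekaimko
Checking each character:
  'e' at position 0: vowel (running total: 1)
  'k' at position 1: consonant
  'a' at position 2: vowel (running total: 2)
  'i' at position 3: vowel (running total: 3)
  'm' at position 4: consonant
  'k' at position 5: consonant
  'o' at position 6: vowel (running total: 4)
Total vowels: 4

4


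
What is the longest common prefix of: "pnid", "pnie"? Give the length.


Words: pnid, pnie
  Position 0: all 'p' => match
  Position 1: all 'n' => match
  Position 2: all 'i' => match
  Position 3: ('d', 'e') => mismatch, stop
LCP = "pni" (length 3)

3


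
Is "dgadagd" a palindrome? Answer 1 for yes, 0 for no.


Input: dgadagd
Reversed: dgadagd
  Compare pos 0 ('d') with pos 6 ('d'): match
  Compare pos 1 ('g') with pos 5 ('g'): match
  Compare pos 2 ('a') with pos 4 ('a'): match
Result: palindrome

1


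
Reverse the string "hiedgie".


Input: hiedgie
Reading characters right to left:
  Position 6: 'e'
  Position 5: 'i'
  Position 4: 'g'
  Position 3: 'd'
  Position 2: 'e'
  Position 1: 'i'
  Position 0: 'h'
Reversed: eigdeih

eigdeih


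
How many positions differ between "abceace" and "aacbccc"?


Comparing "abceace" and "aacbccc" position by position:
  Position 0: 'a' vs 'a' => same
  Position 1: 'b' vs 'a' => DIFFER
  Position 2: 'c' vs 'c' => same
  Position 3: 'e' vs 'b' => DIFFER
  Position 4: 'a' vs 'c' => DIFFER
  Position 5: 'c' vs 'c' => same
  Position 6: 'e' vs 'c' => DIFFER
Positions that differ: 4

4


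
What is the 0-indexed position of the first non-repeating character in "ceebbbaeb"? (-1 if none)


Input: ceebbbaeb
Character frequencies:
  'a': 1
  'b': 4
  'c': 1
  'e': 3
Scanning left to right for freq == 1:
  Position 0 ('c'): unique! => answer = 0

0


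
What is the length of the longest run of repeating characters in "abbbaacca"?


Input: "abbbaacca"
Scanning for longest run:
  Position 1 ('b'): new char, reset run to 1
  Position 2 ('b'): continues run of 'b', length=2
  Position 3 ('b'): continues run of 'b', length=3
  Position 4 ('a'): new char, reset run to 1
  Position 5 ('a'): continues run of 'a', length=2
  Position 6 ('c'): new char, reset run to 1
  Position 7 ('c'): continues run of 'c', length=2
  Position 8 ('a'): new char, reset run to 1
Longest run: 'b' with length 3

3


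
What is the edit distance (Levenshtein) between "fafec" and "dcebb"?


Computing edit distance: "fafec" -> "dcebb"
DP table:
           d    c    e    b    b
      0    1    2    3    4    5
  f   1    1    2    3    4    5
  a   2    2    2    3    4    5
  f   3    3    3    3    4    5
  e   4    4    4    3    4    5
  c   5    5    4    4    4    5
Edit distance = dp[5][5] = 5

5


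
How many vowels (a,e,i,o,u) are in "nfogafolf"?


Input: nfogafolf
Checking each character:
  'n' at position 0: consonant
  'f' at position 1: consonant
  'o' at position 2: vowel (running total: 1)
  'g' at position 3: consonant
  'a' at position 4: vowel (running total: 2)
  'f' at position 5: consonant
  'o' at position 6: vowel (running total: 3)
  'l' at position 7: consonant
  'f' at position 8: consonant
Total vowels: 3

3


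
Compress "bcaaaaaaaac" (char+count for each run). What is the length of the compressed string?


Input: bcaaaaaaaac
Runs:
  'b' x 1 => "b1"
  'c' x 1 => "c1"
  'a' x 8 => "a8"
  'c' x 1 => "c1"
Compressed: "b1c1a8c1"
Compressed length: 8

8


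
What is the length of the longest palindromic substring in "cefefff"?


Input: "cefefff"
Checking substrings for palindromes:
  [1:4] "efe" (len 3) => palindrome
  [2:5] "fef" (len 3) => palindrome
  [4:7] "fff" (len 3) => palindrome
  [4:6] "ff" (len 2) => palindrome
  [5:7] "ff" (len 2) => palindrome
Longest palindromic substring: "efe" with length 3

3


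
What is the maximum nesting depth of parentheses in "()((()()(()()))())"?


Input: "()((()()(()()))())"
Tracking depth:
  Position 0 '(': depth becomes 1
  Position 1 ')': depth becomes 0
  Position 2 '(': depth becomes 1
  Position 3 '(': depth becomes 2
  Position 4 '(': depth becomes 3
  Position 5 ')': depth becomes 2
  Position 6 '(': depth becomes 3
  Position 7 ')': depth becomes 2
  Position 8 '(': depth becomes 3
  Position 9 '(': depth becomes 4
  Position 10 ')': depth becomes 3
  Position 11 '(': depth becomes 4
  Position 12 ')': depth becomes 3
  Position 13 ')': depth becomes 2
  Position 14 ')': depth becomes 1
  Position 15 '(': depth becomes 2
  Position 16 ')': depth becomes 1
  Position 17 ')': depth becomes 0
Maximum depth reached: 4

4


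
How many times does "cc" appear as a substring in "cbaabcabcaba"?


Searching for "cc" in "cbaabcabcaba"
Scanning each position:
  Position 0: "cb" => no
  Position 1: "ba" => no
  Position 2: "aa" => no
  Position 3: "ab" => no
  Position 4: "bc" => no
  Position 5: "ca" => no
  Position 6: "ab" => no
  Position 7: "bc" => no
  Position 8: "ca" => no
  Position 9: "ab" => no
  Position 10: "ba" => no
Total occurrences: 0

0


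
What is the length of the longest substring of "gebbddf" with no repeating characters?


Input: "gebbddf"
Sliding window (track last position of each char):
  Position 0 ('g'): window [0,0] length 1 -- new best
  Position 1 ('e'): window [0,1] length 2 -- new best
  Position 2 ('b'): window [0,2] length 3 -- new best
  Position 3 ('b'): repeat (last at 2), move window start to 3
  Position 3 ('b'): window [3,3] length 1
  Position 4 ('d'): window [3,4] length 2
  Position 5 ('d'): repeat (last at 4), move window start to 5
  Position 5 ('d'): window [5,5] length 1
  Position 6 ('f'): window [5,6] length 2
Longest substring with no repeats: "geb" with length 3

3


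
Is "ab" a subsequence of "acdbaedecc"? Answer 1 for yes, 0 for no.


Check if "ab" is a subsequence of "acdbaedecc"
Greedy scan:
  Position 0 ('a'): matches sub[0] = 'a'
  Position 1 ('c'): no match needed
  Position 2 ('d'): no match needed
  Position 3 ('b'): matches sub[1] = 'b'
  Position 4 ('a'): no match needed
  Position 5 ('e'): no match needed
  Position 6 ('d'): no match needed
  Position 7 ('e'): no match needed
  Position 8 ('c'): no match needed
  Position 9 ('c'): no match needed
All 2 characters matched => is a subsequence

1


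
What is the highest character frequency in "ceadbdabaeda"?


Input: ceadbdabaeda
Character counts:
  'a': 4
  'b': 2
  'c': 1
  'd': 3
  'e': 2
Maximum frequency: 4

4


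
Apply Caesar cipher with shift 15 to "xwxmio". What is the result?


Caesar cipher: shift "xwxmio" by 15
  'x' (pos 23) + 15 = pos 12 = 'm'
  'w' (pos 22) + 15 = pos 11 = 'l'
  'x' (pos 23) + 15 = pos 12 = 'm'
  'm' (pos 12) + 15 = pos 1 = 'b'
  'i' (pos 8) + 15 = pos 23 = 'x'
  'o' (pos 14) + 15 = pos 3 = 'd'
Result: mlmbxd

mlmbxd


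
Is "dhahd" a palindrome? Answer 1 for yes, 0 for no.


Input: dhahd
Reversed: dhahd
  Compare pos 0 ('d') with pos 4 ('d'): match
  Compare pos 1 ('h') with pos 3 ('h'): match
Result: palindrome

1


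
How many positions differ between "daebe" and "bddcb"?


Comparing "daebe" and "bddcb" position by position:
  Position 0: 'd' vs 'b' => DIFFER
  Position 1: 'a' vs 'd' => DIFFER
  Position 2: 'e' vs 'd' => DIFFER
  Position 3: 'b' vs 'c' => DIFFER
  Position 4: 'e' vs 'b' => DIFFER
Positions that differ: 5

5


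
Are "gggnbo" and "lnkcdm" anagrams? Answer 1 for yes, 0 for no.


Strings: "gggnbo", "lnkcdm"
Sorted first:  bgggno
Sorted second: cdklmn
Differ at position 0: 'b' vs 'c' => not anagrams

0


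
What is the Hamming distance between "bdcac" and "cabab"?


Comparing "bdcac" and "cabab" position by position:
  Position 0: 'b' vs 'c' => differ
  Position 1: 'd' vs 'a' => differ
  Position 2: 'c' vs 'b' => differ
  Position 3: 'a' vs 'a' => same
  Position 4: 'c' vs 'b' => differ
Total differences (Hamming distance): 4

4


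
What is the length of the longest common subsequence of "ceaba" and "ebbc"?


LCS of "ceaba" and "ebbc"
DP table:
           e    b    b    c
      0    0    0    0    0
  c   0    0    0    0    1
  e   0    1    1    1    1
  a   0    1    1    1    1
  b   0    1    2    2    2
  a   0    1    2    2    2
LCS length = dp[5][4] = 2

2


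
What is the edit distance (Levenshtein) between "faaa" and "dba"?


Computing edit distance: "faaa" -> "dba"
DP table:
           d    b    a
      0    1    2    3
  f   1    1    2    3
  a   2    2    2    2
  a   3    3    3    2
  a   4    4    4    3
Edit distance = dp[4][3] = 3

3


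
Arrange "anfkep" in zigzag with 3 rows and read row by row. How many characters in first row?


Zigzag "anfkep" into 3 rows:
Placing characters:
  'a' => row 0
  'n' => row 1
  'f' => row 2
  'k' => row 1
  'e' => row 0
  'p' => row 1
Rows:
  Row 0: "ae"
  Row 1: "nkp"
  Row 2: "f"
First row length: 2

2


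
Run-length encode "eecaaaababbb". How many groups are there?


Input: eecaaaababbb
Scanning for consecutive runs:
  Group 1: 'e' x 2 (positions 0-1)
  Group 2: 'c' x 1 (positions 2-2)
  Group 3: 'a' x 4 (positions 3-6)
  Group 4: 'b' x 1 (positions 7-7)
  Group 5: 'a' x 1 (positions 8-8)
  Group 6: 'b' x 3 (positions 9-11)
Total groups: 6

6


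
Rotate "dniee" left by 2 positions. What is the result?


Input: "dniee", rotate left by 2
First 2 characters: "dn"
Remaining characters: "iee"
Concatenate remaining + first: "iee" + "dn" = "ieedn"

ieedn


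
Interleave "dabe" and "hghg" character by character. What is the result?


Interleaving "dabe" and "hghg":
  Position 0: 'd' from first, 'h' from second => "dh"
  Position 1: 'a' from first, 'g' from second => "ag"
  Position 2: 'b' from first, 'h' from second => "bh"
  Position 3: 'e' from first, 'g' from second => "eg"
Result: dhagbheg

dhagbheg


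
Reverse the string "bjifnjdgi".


Input: bjifnjdgi
Reading characters right to left:
  Position 8: 'i'
  Position 7: 'g'
  Position 6: 'd'
  Position 5: 'j'
  Position 4: 'n'
  Position 3: 'f'
  Position 2: 'i'
  Position 1: 'j'
  Position 0: 'b'
Reversed: igdjnfijb

igdjnfijb


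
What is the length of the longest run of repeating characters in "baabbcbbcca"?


Input: "baabbcbbcca"
Scanning for longest run:
  Position 1 ('a'): new char, reset run to 1
  Position 2 ('a'): continues run of 'a', length=2
  Position 3 ('b'): new char, reset run to 1
  Position 4 ('b'): continues run of 'b', length=2
  Position 5 ('c'): new char, reset run to 1
  Position 6 ('b'): new char, reset run to 1
  Position 7 ('b'): continues run of 'b', length=2
  Position 8 ('c'): new char, reset run to 1
  Position 9 ('c'): continues run of 'c', length=2
  Position 10 ('a'): new char, reset run to 1
Longest run: 'a' with length 2

2


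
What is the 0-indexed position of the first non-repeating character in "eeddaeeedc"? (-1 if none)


Input: eeddaeeedc
Character frequencies:
  'a': 1
  'c': 1
  'd': 3
  'e': 5
Scanning left to right for freq == 1:
  Position 0 ('e'): freq=5, skip
  Position 1 ('e'): freq=5, skip
  Position 2 ('d'): freq=3, skip
  Position 3 ('d'): freq=3, skip
  Position 4 ('a'): unique! => answer = 4

4


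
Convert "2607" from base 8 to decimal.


Input: "2607" in base 8
Positional expansion:
  Digit '2' (value 2) x 8^3 = 1024
  Digit '6' (value 6) x 8^2 = 384
  Digit '0' (value 0) x 8^1 = 0
  Digit '7' (value 7) x 8^0 = 7
Sum = 1415

1415


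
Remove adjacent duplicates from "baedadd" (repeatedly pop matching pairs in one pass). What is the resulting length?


Input: baedadd
Stack-based adjacent duplicate removal:
  Read 'b': push. Stack: b
  Read 'a': push. Stack: ba
  Read 'e': push. Stack: bae
  Read 'd': push. Stack: baed
  Read 'a': push. Stack: baeda
  Read 'd': push. Stack: baedad
  Read 'd': matches stack top 'd' => pop. Stack: baeda
Final stack: "baeda" (length 5)

5
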